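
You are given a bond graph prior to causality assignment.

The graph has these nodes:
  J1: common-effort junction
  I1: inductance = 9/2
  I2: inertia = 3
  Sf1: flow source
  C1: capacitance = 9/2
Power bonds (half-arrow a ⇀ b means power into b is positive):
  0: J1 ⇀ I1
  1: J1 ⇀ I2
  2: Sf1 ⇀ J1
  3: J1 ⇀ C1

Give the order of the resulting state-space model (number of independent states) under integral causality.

β2 →Sf1  (Sf1 fixes flow; stroke at Sf1)
β0 →I1  (I1 outputs flow p/I1)
β1 →I2  (I2: I, integral causality)
β3 →J1  (only one effort-in slot at J1)

3  (C1, I1, I2 all integral)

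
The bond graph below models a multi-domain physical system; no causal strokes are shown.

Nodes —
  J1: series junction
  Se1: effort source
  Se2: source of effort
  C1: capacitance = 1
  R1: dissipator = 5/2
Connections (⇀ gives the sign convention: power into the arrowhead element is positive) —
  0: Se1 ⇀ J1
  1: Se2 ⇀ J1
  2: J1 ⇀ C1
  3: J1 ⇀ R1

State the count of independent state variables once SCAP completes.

#0 |J1  (Se1 fixes effort; stroke away)
#1 |J1  (Se2 fixes effort; stroke away)
#2 |J1  (C1 outputs effort q/C1)
#3 |R1  (J1 needs exactly one f-in)

1  (C1 all integral)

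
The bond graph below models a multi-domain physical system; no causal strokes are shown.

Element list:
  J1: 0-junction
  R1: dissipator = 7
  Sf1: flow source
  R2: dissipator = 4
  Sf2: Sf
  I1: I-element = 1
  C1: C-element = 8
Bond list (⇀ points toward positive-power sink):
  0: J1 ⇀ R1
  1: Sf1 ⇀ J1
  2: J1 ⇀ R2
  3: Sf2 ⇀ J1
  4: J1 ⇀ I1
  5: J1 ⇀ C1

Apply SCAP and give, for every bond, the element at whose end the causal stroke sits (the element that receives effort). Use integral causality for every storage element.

β1 stroke→Sf1  (Sf1 (Sf) sets flow on bond)
β3 stroke→Sf2  (Sf2: flow source, stroke at near end)
β4 stroke→I1  (I1 outputs flow p/I1)
β5 stroke→J1  (C1 integral (e out))
β0 stroke→R1  (common-e at J1 fixed by 5)
β2 stroke→R2  (J1 effort already set via bond 5)

β0 stroke→R1
β1 stroke→Sf1
β2 stroke→R2
β3 stroke→Sf2
β4 stroke→I1
β5 stroke→J1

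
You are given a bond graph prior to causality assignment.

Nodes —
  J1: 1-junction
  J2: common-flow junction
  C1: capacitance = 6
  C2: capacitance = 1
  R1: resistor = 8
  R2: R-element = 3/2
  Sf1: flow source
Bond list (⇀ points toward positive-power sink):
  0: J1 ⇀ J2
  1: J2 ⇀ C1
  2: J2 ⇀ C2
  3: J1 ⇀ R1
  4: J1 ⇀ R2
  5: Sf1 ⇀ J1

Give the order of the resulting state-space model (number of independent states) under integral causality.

2  (C1, C2 all integral)

β5 stroke→Sf1  (Sf1 (Sf) sets flow on bond)
β0 stroke→J1  (J1 flow already set via bond 5)
β3 stroke→J1  (J1 flow already set via bond 5)
β4 stroke→J1  (J1: bond 5 brought flow, rest push out)
β1 stroke→J2  (common-f at J2 fixed by 0)
β2 stroke→J2  (1-jn J2 has f-setter on 0)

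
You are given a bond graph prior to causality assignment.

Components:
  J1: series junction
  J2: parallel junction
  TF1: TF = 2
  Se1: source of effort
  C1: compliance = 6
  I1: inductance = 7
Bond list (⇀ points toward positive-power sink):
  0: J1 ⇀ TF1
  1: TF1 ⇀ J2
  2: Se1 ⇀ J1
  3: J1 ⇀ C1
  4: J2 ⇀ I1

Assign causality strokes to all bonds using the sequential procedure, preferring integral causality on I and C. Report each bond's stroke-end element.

b0 →TF1
b1 →J2
b2 →J1
b3 →J1
b4 →I1

#2 →J1  (Se1 fixes effort; stroke away)
#3 →J1  (C1 outputs effort q/C1)
#0 →TF1  (J1: last free bond brings flow in)
#1 →J2  (TF1 one-in-one-out from 0)
#4 →I1  (J2: bond 1 brought effort, rest push out)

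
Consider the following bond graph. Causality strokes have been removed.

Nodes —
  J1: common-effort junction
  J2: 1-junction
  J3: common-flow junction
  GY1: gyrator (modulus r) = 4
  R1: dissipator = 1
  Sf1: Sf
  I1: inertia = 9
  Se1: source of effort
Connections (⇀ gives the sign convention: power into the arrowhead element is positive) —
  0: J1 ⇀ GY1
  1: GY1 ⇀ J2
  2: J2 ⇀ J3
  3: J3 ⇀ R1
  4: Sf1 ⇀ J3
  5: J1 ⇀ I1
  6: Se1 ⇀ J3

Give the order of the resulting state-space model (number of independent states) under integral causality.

1  (I1 all integral)

b4 stroke at Sf1  (Sf1: flow source, stroke at near end)
b6 stroke at J3  (Se1: effort source, stroke at far end)
b2 stroke at J3  (J3 flow already set via bond 4)
b3 stroke at J3  (J3: bond 4 brought flow, rest push out)
b1 stroke at J2  (1-jn J2 has f-setter on 2)
b0 stroke at J1  (GY1: gyrator matches bond 1)
b5 stroke at I1  (J1: bond 0 brought effort, rest push out)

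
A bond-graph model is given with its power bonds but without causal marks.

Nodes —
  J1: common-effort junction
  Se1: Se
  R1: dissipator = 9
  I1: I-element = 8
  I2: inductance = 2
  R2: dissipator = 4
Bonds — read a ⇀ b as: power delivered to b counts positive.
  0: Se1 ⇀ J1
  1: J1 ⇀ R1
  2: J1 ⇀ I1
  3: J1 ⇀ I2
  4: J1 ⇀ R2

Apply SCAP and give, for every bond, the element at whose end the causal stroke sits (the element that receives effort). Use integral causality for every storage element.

b0 →J1  (Se1 (Se) sets effort on bond)
b1 →R1  (J1: bond 0 brought effort, rest push out)
b2 →I1  (common-e at J1 fixed by 0)
b3 →I2  (J1: bond 0 brought effort, rest push out)
b4 →R2  (J1: bond 0 brought effort, rest push out)

bond 0 stroke at J1
bond 1 stroke at R1
bond 2 stroke at I1
bond 3 stroke at I2
bond 4 stroke at R2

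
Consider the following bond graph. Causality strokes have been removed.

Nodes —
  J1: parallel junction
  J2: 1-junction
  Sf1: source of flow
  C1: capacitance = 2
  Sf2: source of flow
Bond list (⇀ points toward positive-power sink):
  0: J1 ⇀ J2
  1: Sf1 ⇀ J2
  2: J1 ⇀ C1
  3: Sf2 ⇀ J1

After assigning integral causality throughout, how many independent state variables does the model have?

bond 1 →Sf1  (Sf1 fixes flow; stroke at Sf1)
bond 3 →Sf2  (Sf2 fixes flow; stroke at Sf2)
bond 0 →J2  (J2 flow already set via bond 1)
bond 2 →J1  (J1 needs exactly one e-in)

1  (C1 all integral)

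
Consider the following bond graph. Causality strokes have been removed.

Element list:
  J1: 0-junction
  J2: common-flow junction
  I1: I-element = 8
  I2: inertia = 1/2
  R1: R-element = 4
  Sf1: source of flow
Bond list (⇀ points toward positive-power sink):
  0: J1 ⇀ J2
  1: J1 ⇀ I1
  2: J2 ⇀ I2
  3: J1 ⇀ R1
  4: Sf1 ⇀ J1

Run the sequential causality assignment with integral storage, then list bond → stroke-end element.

#4 stroke→Sf1  (Sf1: flow source, stroke at near end)
#1 stroke→I1  (I1 outputs flow p/I1)
#2 stroke→I2  (prefer integral on I2)
#0 stroke→J2  (J2 flow already set via bond 2)
#3 stroke→J1  (closing 0-jn rule on J1)

b0 |J2
b1 |I1
b2 |I2
b3 |J1
b4 |Sf1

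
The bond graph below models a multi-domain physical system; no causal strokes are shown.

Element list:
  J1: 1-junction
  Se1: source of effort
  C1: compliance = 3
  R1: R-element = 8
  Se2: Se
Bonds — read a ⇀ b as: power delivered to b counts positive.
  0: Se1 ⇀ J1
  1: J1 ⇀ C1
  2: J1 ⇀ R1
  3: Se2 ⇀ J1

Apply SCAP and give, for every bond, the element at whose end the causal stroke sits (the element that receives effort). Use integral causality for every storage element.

#0 |J1  (Se1 (Se) sets effort on bond)
#3 |J1  (source Se2 imposes e)
#1 |J1  (C1: C, integral causality)
#2 |R1  (closing 1-jn rule on J1)

#0 stroke at J1
#1 stroke at J1
#2 stroke at R1
#3 stroke at J1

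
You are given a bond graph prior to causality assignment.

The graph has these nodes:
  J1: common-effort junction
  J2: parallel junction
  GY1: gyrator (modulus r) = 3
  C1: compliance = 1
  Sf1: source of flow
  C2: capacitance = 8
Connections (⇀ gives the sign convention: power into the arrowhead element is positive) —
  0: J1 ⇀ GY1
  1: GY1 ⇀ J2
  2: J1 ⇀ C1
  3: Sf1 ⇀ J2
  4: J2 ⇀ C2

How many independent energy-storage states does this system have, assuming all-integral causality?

2  (C1, C2 all integral)

β3 stroke at Sf1  (Sf1 fixes flow; stroke at Sf1)
β2 stroke at J1  (C1: C, integral causality)
β0 stroke at GY1  (0-jn J1 has e-setter on 2)
β1 stroke at GY1  (through GY1, causality inverts; strokes same side of GY1)
β4 stroke at J2  (only one effort-in slot at J2)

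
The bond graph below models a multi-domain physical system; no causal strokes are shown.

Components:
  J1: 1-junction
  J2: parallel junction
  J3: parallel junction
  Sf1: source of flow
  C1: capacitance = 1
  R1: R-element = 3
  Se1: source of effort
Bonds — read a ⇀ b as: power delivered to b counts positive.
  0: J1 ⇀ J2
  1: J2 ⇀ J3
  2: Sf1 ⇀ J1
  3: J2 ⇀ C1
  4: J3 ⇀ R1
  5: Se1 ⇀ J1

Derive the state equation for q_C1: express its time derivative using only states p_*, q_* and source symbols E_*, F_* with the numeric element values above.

β2 stroke at Sf1  (Sf1 (Sf) sets flow on bond)
β5 stroke at J1  (Se1 fixes effort; stroke away)
β0 stroke at J1  (J1: bond 2 brought flow, rest push out)
β3 stroke at J2  (C1 outputs effort q/C1)
β1 stroke at J3  (J2 effort already set via bond 3)
β4 stroke at R1  (J3: bond 1 brought effort, rest push out)

dq_C1/dt = F_Sf1 - q_C1/3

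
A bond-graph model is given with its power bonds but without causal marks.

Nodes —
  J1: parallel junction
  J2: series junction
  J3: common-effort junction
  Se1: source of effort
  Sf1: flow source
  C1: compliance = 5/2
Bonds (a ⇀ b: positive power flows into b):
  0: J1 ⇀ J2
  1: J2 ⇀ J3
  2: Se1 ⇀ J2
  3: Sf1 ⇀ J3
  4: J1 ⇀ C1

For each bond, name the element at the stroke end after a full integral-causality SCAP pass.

#0 →J2
#1 →J3
#2 →J2
#3 →Sf1
#4 →J1

β2 |J2  (Se1 fixes effort; stroke away)
β3 |Sf1  (source Sf1 imposes f)
β1 |J3  (J3: last free bond brings effort in)
β0 |J2  (1-jn J2 has f-setter on 1)
β4 |J1  (J1: last free bond brings effort in)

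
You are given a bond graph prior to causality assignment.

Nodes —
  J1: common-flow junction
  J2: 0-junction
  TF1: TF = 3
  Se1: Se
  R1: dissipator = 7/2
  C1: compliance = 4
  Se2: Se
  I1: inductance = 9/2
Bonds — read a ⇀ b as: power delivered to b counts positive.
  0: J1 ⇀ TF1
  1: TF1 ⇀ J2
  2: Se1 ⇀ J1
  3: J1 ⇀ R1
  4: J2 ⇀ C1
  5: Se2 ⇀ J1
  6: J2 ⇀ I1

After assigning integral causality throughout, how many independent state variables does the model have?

2  (C1, I1 all integral)

b2 stroke→J1  (Se1: effort source, stroke at far end)
b5 stroke→J1  (Se2 fixes effort; stroke away)
b4 stroke→J2  (prefer integral on C1)
b1 stroke→TF1  (common-e at J2 fixed by 4)
b6 stroke→I1  (0-jn J2 has e-setter on 4)
b0 stroke→J1  (TF1: transformer flips bond 1)
b3 stroke→R1  (closing 1-jn rule on J1)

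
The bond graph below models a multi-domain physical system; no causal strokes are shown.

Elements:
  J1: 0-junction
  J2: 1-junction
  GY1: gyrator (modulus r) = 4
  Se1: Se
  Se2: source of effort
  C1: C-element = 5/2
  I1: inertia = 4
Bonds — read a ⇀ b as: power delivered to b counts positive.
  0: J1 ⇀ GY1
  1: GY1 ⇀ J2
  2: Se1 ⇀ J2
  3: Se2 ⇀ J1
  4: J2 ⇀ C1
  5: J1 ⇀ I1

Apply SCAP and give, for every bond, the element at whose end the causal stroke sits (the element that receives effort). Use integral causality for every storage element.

bond 2 |J2  (Se1: effort source, stroke at far end)
bond 3 |J1  (Se2 fixes effort; stroke away)
bond 0 |GY1  (J1: bond 3 brought effort, rest push out)
bond 5 |I1  (0-jn J1 has e-setter on 3)
bond 1 |GY1  (GY GY1: same side as bond 0)
bond 4 |J2  (J2 flow already set via bond 1)

bond 0 →GY1
bond 1 →GY1
bond 2 →J2
bond 3 →J1
bond 4 →J2
bond 5 →I1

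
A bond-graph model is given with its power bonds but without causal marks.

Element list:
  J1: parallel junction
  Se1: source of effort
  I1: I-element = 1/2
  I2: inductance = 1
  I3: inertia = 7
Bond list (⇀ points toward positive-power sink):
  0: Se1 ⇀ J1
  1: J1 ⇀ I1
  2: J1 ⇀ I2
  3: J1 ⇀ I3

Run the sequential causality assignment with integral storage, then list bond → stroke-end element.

b0 →J1
b1 →I1
b2 →I2
b3 →I3

b0 stroke→J1  (Se1 fixes effort; stroke away)
b1 stroke→I1  (common-e at J1 fixed by 0)
b2 stroke→I2  (J1: bond 0 brought effort, rest push out)
b3 stroke→I3  (0-jn J1 has e-setter on 0)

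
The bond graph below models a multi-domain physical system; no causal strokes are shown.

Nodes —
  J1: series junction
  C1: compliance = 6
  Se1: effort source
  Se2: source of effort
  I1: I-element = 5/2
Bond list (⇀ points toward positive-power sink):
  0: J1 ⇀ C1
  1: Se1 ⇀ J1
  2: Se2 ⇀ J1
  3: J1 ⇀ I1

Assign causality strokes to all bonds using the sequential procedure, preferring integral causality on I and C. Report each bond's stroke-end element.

β0 →J1
β1 →J1
β2 →J1
β3 →I1

β1 →J1  (Se1 (Se) sets effort on bond)
β2 →J1  (Se2 (Se) sets effort on bond)
β0 →J1  (prefer integral on C1)
β3 →I1  (J1 needs exactly one f-in)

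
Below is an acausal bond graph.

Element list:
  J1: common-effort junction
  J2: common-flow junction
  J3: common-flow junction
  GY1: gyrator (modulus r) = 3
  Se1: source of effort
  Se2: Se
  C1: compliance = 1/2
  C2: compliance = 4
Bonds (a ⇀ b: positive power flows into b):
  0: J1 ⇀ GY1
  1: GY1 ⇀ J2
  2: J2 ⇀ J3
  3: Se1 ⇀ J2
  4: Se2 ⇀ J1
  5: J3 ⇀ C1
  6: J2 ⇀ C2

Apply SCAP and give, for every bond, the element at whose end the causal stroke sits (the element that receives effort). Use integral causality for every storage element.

#3 stroke→J2  (Se1 fixes effort; stroke away)
#4 stroke→J1  (Se2 fixes effort; stroke away)
#0 stroke→GY1  (J1: bond 4 brought effort, rest push out)
#1 stroke→GY1  (GY1: gyrator matches bond 0)
#2 stroke→J2  (common-f at J2 fixed by 1)
#6 stroke→J2  (1-jn J2 has f-setter on 1)
#5 stroke→J3  (1-jn J3 has f-setter on 2)

β0 stroke at GY1
β1 stroke at GY1
β2 stroke at J2
β3 stroke at J2
β4 stroke at J1
β5 stroke at J3
β6 stroke at J2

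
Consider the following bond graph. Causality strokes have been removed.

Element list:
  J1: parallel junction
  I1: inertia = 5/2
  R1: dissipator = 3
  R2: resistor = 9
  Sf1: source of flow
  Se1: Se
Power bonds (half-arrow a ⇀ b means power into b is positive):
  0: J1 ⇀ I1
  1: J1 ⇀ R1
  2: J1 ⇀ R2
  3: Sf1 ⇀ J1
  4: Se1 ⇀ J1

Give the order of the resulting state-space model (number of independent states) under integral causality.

b3 stroke at Sf1  (Sf1: flow source, stroke at near end)
b4 stroke at J1  (Se1 fixes effort; stroke away)
b0 stroke at I1  (J1: bond 4 brought effort, rest push out)
b1 stroke at R1  (J1 effort already set via bond 4)
b2 stroke at R2  (J1 effort already set via bond 4)

1  (I1 all integral)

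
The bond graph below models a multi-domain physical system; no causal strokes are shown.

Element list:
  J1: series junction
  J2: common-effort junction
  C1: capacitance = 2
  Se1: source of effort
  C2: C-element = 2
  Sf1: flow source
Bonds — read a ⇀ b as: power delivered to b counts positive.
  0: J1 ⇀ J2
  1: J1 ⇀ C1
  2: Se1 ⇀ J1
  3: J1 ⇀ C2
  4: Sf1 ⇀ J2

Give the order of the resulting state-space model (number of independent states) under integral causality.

β2 stroke→J1  (Se1: effort source, stroke at far end)
β4 stroke→Sf1  (Sf1 fixes flow; stroke at Sf1)
β0 stroke→J2  (J2: last free bond brings effort in)
β1 stroke→J1  (1-jn J1 has f-setter on 0)
β3 stroke→J1  (J1 flow already set via bond 0)

2  (C1, C2 all integral)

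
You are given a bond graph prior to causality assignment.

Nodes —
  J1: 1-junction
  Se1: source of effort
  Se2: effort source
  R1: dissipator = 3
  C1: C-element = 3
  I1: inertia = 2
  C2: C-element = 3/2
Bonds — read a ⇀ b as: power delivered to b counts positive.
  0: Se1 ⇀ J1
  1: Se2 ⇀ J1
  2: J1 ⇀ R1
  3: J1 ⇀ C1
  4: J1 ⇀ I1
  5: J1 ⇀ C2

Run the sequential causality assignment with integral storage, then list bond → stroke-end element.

b0 stroke at J1  (Se1 fixes effort; stroke away)
b1 stroke at J1  (Se2 (Se) sets effort on bond)
b3 stroke at J1  (prefer integral on C1)
b4 stroke at I1  (I1 integral (f out))
b2 stroke at J1  (common-f at J1 fixed by 4)
b5 stroke at J1  (common-f at J1 fixed by 4)

bond 0 stroke→J1
bond 1 stroke→J1
bond 2 stroke→J1
bond 3 stroke→J1
bond 4 stroke→I1
bond 5 stroke→J1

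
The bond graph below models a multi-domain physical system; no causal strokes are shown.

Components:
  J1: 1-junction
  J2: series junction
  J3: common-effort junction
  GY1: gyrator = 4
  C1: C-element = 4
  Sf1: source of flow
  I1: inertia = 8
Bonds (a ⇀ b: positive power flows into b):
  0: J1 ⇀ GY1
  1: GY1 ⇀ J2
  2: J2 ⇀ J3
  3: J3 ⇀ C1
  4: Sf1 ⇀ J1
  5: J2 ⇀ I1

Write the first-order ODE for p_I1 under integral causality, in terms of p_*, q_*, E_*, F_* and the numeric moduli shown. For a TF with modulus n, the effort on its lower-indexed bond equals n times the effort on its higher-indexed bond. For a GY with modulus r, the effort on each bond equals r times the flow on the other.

β4 stroke at Sf1  (source Sf1 imposes f)
β0 stroke at J1  (J1: bond 4 brought flow, rest push out)
β1 stroke at J2  (GY GY1: same side as bond 0)
β3 stroke at J3  (C1: C, integral causality)
β2 stroke at J2  (J3 effort already set via bond 3)
β5 stroke at I1  (only one flow-in slot at J2)

dp_I1/dt = 4*F_Sf1 - q_C1/4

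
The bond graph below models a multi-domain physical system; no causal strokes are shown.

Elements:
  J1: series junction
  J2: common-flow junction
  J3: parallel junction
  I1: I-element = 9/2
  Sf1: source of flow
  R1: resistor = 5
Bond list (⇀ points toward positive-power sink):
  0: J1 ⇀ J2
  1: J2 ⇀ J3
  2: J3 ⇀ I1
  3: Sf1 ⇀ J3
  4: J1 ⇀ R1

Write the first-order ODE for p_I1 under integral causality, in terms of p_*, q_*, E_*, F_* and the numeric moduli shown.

dp_I1/dt = 5*F_Sf1 - 10*p_I1/9

β3 |Sf1  (Sf1: flow source, stroke at near end)
β2 |I1  (I1 integral (f out))
β1 |J3  (only one effort-in slot at J3)
β0 |J2  (J2 flow already set via bond 1)
β4 |J1  (common-f at J1 fixed by 0)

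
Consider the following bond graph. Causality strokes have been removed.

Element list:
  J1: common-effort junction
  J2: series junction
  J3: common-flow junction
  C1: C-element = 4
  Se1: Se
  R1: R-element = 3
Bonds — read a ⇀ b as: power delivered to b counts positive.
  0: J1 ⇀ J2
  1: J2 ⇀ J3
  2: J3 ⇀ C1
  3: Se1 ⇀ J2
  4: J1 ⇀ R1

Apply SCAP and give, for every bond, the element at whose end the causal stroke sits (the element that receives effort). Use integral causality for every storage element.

β0 →J1
β1 →J2
β2 →J3
β3 →J2
β4 →R1

β3 →J2  (Se1: effort source, stroke at far end)
β2 →J3  (C1: C, integral causality)
β1 →J2  (only one flow-in slot at J3)
β0 →J1  (only one flow-in slot at J2)
β4 →R1  (J1: bond 0 brought effort, rest push out)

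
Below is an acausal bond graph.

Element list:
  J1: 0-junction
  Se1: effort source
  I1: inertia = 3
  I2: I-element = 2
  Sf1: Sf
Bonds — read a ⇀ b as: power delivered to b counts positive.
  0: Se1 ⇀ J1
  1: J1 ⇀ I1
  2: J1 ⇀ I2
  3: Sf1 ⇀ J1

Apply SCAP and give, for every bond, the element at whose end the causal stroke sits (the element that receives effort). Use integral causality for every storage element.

β0 stroke→J1
β1 stroke→I1
β2 stroke→I2
β3 stroke→Sf1

b0 stroke at J1  (Se1 fixes effort; stroke away)
b3 stroke at Sf1  (source Sf1 imposes f)
b1 stroke at I1  (common-e at J1 fixed by 0)
b2 stroke at I2  (J1: bond 0 brought effort, rest push out)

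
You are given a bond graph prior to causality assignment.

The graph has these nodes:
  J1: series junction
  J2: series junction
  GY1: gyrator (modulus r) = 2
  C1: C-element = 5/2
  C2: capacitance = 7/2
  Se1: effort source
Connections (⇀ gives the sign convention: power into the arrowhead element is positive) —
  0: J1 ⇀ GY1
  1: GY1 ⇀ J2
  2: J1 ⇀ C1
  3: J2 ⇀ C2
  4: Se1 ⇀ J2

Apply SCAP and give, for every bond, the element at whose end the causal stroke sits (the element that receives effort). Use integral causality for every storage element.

#4 |J2  (Se1 (Se) sets effort on bond)
#2 |J1  (C1 integral (e out))
#0 |GY1  (closing 1-jn rule on J1)
#1 |GY1  (through GY1, causality inverts; strokes same side of GY1)
#3 |J2  (common-f at J2 fixed by 1)

#0 stroke at GY1
#1 stroke at GY1
#2 stroke at J1
#3 stroke at J2
#4 stroke at J2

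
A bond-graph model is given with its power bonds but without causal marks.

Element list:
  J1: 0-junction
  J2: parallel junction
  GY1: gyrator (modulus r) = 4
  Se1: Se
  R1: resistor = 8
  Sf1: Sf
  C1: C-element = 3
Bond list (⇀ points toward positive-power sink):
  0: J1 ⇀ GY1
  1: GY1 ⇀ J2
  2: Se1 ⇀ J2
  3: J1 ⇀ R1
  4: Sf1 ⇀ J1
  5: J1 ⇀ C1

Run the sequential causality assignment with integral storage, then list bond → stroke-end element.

b2 stroke at J2  (source Se1 imposes e)
b4 stroke at Sf1  (Sf1 (Sf) sets flow on bond)
b1 stroke at GY1  (J2 effort already set via bond 2)
b0 stroke at GY1  (GY1: gyrator matches bond 1)
b5 stroke at J1  (prefer integral on C1)
b3 stroke at R1  (J1 effort already set via bond 5)

β0 stroke at GY1
β1 stroke at GY1
β2 stroke at J2
β3 stroke at R1
β4 stroke at Sf1
β5 stroke at J1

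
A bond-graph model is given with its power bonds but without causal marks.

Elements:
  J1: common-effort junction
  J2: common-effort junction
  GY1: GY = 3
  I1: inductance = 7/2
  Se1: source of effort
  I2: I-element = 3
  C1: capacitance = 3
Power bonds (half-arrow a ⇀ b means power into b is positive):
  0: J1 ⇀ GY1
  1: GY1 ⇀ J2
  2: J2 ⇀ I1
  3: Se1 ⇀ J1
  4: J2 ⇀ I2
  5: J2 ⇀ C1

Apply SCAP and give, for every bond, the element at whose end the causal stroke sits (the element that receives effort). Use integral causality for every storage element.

bond 0 →GY1
bond 1 →GY1
bond 2 →I1
bond 3 →J1
bond 4 →I2
bond 5 →J2

#3 stroke→J1  (Se1 fixes effort; stroke away)
#0 stroke→GY1  (J1: bond 3 brought effort, rest push out)
#1 stroke→GY1  (GY1 both-in/both-out from 0)
#2 stroke→I1  (prefer integral on I1)
#4 stroke→I2  (I2 outputs flow p/I2)
#5 stroke→J2  (J2: last free bond brings effort in)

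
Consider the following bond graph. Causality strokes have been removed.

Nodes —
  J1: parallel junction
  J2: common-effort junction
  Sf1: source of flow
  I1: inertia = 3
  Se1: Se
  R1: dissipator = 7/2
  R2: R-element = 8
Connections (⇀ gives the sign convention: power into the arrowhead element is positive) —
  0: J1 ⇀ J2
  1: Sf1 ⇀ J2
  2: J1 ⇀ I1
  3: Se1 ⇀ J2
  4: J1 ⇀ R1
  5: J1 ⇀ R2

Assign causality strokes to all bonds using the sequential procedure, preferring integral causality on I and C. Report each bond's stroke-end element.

#1 |Sf1  (Sf1 fixes flow; stroke at Sf1)
#3 |J2  (Se1: effort source, stroke at far end)
#0 |J1  (0-jn J2 has e-setter on 3)
#2 |I1  (common-e at J1 fixed by 0)
#4 |R1  (J1 effort already set via bond 0)
#5 |R2  (0-jn J1 has e-setter on 0)

#0 stroke at J1
#1 stroke at Sf1
#2 stroke at I1
#3 stroke at J2
#4 stroke at R1
#5 stroke at R2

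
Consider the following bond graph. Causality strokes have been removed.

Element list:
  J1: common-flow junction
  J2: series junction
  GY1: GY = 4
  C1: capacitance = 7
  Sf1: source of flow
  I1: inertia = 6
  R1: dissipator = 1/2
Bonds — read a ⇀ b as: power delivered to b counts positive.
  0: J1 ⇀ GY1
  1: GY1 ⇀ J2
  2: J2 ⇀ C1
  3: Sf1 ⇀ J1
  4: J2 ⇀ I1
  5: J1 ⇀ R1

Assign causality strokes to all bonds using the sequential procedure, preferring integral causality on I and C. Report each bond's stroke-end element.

b3 →Sf1  (Sf1 fixes flow; stroke at Sf1)
b0 →J1  (common-f at J1 fixed by 3)
b5 →J1  (J1 flow already set via bond 3)
b1 →J2  (GY1 both-in/both-out from 0)
b2 →J2  (prefer integral on C1)
b4 →I1  (closing 1-jn rule on J2)

#0 stroke→J1
#1 stroke→J2
#2 stroke→J2
#3 stroke→Sf1
#4 stroke→I1
#5 stroke→J1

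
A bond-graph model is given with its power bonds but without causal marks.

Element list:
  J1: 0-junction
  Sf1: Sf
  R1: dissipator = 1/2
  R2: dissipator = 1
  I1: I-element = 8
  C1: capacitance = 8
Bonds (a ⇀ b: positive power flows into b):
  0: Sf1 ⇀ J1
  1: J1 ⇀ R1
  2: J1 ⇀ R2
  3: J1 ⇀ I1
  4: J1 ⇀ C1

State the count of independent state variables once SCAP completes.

β0 |Sf1  (Sf1 fixes flow; stroke at Sf1)
β3 |I1  (I1 integral (f out))
β4 |J1  (C1 outputs effort q/C1)
β1 |R1  (common-e at J1 fixed by 4)
β2 |R2  (J1 effort already set via bond 4)

2  (C1, I1 all integral)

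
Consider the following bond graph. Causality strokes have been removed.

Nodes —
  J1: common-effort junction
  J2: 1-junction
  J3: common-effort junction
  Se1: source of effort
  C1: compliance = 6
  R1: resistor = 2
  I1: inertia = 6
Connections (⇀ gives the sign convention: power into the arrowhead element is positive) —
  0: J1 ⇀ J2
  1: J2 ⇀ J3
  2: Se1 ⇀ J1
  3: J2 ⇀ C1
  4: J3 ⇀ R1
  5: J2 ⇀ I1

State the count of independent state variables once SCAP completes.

2  (C1, I1 all integral)

#2 stroke at J1  (Se1: effort source, stroke at far end)
#0 stroke at J2  (J1 effort already set via bond 2)
#3 stroke at J2  (C1 outputs effort q/C1)
#5 stroke at I1  (prefer integral on I1)
#1 stroke at J2  (J2: bond 5 brought flow, rest push out)
#4 stroke at J3  (closing 0-jn rule on J3)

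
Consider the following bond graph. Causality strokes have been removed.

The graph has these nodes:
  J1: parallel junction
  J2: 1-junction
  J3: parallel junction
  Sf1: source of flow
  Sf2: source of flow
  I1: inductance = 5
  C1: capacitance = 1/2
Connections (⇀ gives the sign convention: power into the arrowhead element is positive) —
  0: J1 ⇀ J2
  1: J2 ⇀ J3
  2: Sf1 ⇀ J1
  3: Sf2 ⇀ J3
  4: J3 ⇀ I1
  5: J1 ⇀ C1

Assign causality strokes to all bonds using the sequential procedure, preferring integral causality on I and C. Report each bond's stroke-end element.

bond 2 |Sf1  (Sf1 (Sf) sets flow on bond)
bond 3 |Sf2  (Sf2 (Sf) sets flow on bond)
bond 4 |I1  (I1: I, integral causality)
bond 1 |J3  (closing 0-jn rule on J3)
bond 0 |J2  (J2 flow already set via bond 1)
bond 5 |J1  (J1 needs exactly one e-in)

#0 →J2
#1 →J3
#2 →Sf1
#3 →Sf2
#4 →I1
#5 →J1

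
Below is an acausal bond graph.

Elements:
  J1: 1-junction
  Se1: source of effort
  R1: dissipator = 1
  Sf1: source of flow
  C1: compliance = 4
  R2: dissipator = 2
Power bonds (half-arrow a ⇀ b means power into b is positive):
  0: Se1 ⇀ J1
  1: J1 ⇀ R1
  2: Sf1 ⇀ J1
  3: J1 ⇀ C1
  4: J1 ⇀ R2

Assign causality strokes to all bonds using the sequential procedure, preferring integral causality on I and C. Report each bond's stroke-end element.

b0 |J1
b1 |J1
b2 |Sf1
b3 |J1
b4 |J1

bond 0 stroke→J1  (Se1: effort source, stroke at far end)
bond 2 stroke→Sf1  (Sf1 fixes flow; stroke at Sf1)
bond 1 stroke→J1  (J1: bond 2 brought flow, rest push out)
bond 3 stroke→J1  (1-jn J1 has f-setter on 2)
bond 4 stroke→J1  (1-jn J1 has f-setter on 2)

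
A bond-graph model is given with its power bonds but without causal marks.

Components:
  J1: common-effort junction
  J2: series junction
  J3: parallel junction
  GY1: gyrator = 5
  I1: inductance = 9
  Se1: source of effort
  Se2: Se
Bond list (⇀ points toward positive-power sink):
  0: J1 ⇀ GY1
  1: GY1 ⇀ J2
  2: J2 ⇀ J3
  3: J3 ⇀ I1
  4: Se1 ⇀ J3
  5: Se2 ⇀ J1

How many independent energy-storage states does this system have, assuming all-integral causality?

β4 stroke at J3  (source Se1 imposes e)
β5 stroke at J1  (source Se2 imposes e)
β0 stroke at GY1  (J1: bond 5 brought effort, rest push out)
β2 stroke at J2  (common-e at J3 fixed by 4)
β3 stroke at I1  (J3 effort already set via bond 4)
β1 stroke at GY1  (through GY1, causality inverts; strokes same side of GY1)

1  (I1 all integral)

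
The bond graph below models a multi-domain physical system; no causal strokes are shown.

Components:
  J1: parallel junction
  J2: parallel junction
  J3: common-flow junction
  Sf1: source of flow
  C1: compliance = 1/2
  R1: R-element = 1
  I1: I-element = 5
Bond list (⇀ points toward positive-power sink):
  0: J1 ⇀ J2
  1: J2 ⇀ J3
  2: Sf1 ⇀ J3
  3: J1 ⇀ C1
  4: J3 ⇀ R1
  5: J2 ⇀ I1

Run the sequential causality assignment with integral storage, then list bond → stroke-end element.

b0 stroke→J2
b1 stroke→J3
b2 stroke→Sf1
b3 stroke→J1
b4 stroke→J3
b5 stroke→I1

bond 2 stroke→Sf1  (Sf1 (Sf) sets flow on bond)
bond 1 stroke→J3  (J3 flow already set via bond 2)
bond 4 stroke→J3  (common-f at J3 fixed by 2)
bond 3 stroke→J1  (C1 outputs effort q/C1)
bond 0 stroke→J2  (common-e at J1 fixed by 3)
bond 5 stroke→I1  (J2 effort already set via bond 0)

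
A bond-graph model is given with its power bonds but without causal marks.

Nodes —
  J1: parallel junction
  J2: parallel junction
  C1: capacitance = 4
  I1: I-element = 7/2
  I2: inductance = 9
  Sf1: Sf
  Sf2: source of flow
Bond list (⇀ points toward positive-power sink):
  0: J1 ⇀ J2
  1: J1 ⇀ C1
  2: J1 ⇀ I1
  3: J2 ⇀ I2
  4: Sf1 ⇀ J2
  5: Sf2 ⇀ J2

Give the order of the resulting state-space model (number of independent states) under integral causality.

3  (C1, I1, I2 all integral)

#4 →Sf1  (source Sf1 imposes f)
#5 →Sf2  (source Sf2 imposes f)
#1 →J1  (C1 integral (e out))
#0 →J2  (0-jn J1 has e-setter on 1)
#2 →I1  (common-e at J1 fixed by 1)
#3 →I2  (J2 effort already set via bond 0)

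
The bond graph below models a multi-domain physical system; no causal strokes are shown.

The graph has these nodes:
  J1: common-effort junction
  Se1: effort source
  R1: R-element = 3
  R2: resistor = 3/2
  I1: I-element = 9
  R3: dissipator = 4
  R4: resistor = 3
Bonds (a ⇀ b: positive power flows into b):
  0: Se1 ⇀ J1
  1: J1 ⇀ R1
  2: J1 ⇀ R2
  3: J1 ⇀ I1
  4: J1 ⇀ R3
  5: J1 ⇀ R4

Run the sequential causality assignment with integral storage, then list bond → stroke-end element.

bond 0 stroke at J1  (Se1 fixes effort; stroke away)
bond 1 stroke at R1  (common-e at J1 fixed by 0)
bond 2 stroke at R2  (common-e at J1 fixed by 0)
bond 3 stroke at I1  (J1: bond 0 brought effort, rest push out)
bond 4 stroke at R3  (J1: bond 0 brought effort, rest push out)
bond 5 stroke at R4  (common-e at J1 fixed by 0)

#0 →J1
#1 →R1
#2 →R2
#3 →I1
#4 →R3
#5 →R4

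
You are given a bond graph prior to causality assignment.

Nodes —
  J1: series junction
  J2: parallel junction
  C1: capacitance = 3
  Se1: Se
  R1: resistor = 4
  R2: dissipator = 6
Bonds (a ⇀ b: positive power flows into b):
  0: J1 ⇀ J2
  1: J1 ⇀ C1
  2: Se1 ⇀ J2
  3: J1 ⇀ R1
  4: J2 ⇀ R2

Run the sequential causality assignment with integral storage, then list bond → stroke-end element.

b2 stroke→J2  (Se1 fixes effort; stroke away)
b0 stroke→J1  (J2: bond 2 brought effort, rest push out)
b4 stroke→R2  (0-jn J2 has e-setter on 2)
b1 stroke→J1  (prefer integral on C1)
b3 stroke→R1  (J1: last free bond brings flow in)

bond 0 stroke→J1
bond 1 stroke→J1
bond 2 stroke→J2
bond 3 stroke→R1
bond 4 stroke→R2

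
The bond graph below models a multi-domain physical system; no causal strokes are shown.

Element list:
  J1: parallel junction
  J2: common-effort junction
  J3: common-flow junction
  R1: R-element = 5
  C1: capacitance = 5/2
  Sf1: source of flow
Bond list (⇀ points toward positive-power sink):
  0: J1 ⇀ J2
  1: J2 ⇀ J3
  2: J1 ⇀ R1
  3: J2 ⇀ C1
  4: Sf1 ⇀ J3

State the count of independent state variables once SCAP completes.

1  (C1 all integral)

b4 stroke at Sf1  (Sf1 (Sf) sets flow on bond)
b1 stroke at J3  (common-f at J3 fixed by 4)
b3 stroke at J2  (C1: C, integral causality)
b0 stroke at J1  (0-jn J2 has e-setter on 3)
b2 stroke at R1  (J1: bond 0 brought effort, rest push out)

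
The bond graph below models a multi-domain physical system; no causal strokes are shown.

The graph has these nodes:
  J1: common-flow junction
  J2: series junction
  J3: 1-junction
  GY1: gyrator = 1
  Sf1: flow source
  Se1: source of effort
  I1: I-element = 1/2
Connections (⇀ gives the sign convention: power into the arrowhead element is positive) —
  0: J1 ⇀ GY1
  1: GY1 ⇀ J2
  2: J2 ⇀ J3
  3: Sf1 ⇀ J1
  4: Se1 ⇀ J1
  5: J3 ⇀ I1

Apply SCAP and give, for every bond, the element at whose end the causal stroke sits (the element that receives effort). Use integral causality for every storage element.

b3 stroke→Sf1  (Sf1 fixes flow; stroke at Sf1)
b4 stroke→J1  (Se1: effort source, stroke at far end)
b0 stroke→J1  (J1 flow already set via bond 3)
b1 stroke→J2  (GY1: gyrator matches bond 0)
b2 stroke→J3  (only one flow-in slot at J2)
b5 stroke→I1  (J3: last free bond brings flow in)

β0 |J1
β1 |J2
β2 |J3
β3 |Sf1
β4 |J1
β5 |I1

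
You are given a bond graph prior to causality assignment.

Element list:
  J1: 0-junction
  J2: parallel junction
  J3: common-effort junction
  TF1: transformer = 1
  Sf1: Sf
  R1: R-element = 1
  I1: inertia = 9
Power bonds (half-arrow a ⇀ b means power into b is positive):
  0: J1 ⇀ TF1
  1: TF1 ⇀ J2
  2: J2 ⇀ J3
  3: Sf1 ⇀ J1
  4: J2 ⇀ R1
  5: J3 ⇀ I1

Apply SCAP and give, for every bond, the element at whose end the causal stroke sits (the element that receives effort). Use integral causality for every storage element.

β3 →Sf1  (Sf1 (Sf) sets flow on bond)
β0 →J1  (J1: last free bond brings effort in)
β1 →TF1  (TF1: transformer flips bond 0)
β5 →I1  (I1: I, integral causality)
β2 →J3  (J3 needs exactly one e-in)
β4 →J2  (J2 needs exactly one e-in)

β0 →J1
β1 →TF1
β2 →J3
β3 →Sf1
β4 →J2
β5 →I1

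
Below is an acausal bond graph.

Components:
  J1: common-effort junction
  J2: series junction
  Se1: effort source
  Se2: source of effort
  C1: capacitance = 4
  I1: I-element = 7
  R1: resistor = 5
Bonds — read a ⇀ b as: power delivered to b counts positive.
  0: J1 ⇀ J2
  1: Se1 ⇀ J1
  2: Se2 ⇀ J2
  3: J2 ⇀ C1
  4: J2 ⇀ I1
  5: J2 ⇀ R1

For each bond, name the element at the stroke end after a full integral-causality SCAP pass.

β1 →J1  (Se1 (Se) sets effort on bond)
β2 →J2  (Se2 fixes effort; stroke away)
β0 →J2  (common-e at J1 fixed by 1)
β3 →J2  (C1: C, integral causality)
β4 →I1  (prefer integral on I1)
β5 →J2  (J2 flow already set via bond 4)

#0 →J2
#1 →J1
#2 →J2
#3 →J2
#4 →I1
#5 →J2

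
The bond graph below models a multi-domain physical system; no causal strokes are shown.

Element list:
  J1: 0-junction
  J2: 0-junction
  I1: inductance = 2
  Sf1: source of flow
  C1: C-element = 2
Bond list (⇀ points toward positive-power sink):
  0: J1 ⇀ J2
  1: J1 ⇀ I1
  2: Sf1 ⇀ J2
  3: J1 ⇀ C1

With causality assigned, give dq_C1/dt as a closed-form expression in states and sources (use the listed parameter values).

dq_C1/dt = F_Sf1 - p_I1/2

#2 stroke→Sf1  (Sf1 (Sf) sets flow on bond)
#0 stroke→J2  (J2 needs exactly one e-in)
#1 stroke→I1  (I1: I, integral causality)
#3 stroke→J1  (closing 0-jn rule on J1)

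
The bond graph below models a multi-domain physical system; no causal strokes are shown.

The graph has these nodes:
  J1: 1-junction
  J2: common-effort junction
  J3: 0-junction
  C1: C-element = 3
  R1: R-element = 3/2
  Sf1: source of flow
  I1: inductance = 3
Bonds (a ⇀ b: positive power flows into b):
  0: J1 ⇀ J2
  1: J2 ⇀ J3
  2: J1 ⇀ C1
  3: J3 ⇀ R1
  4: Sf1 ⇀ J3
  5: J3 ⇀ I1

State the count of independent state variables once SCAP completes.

2  (C1, I1 all integral)

b4 |Sf1  (Sf1: flow source, stroke at near end)
b2 |J1  (C1 outputs effort q/C1)
b0 |J2  (closing 1-jn rule on J1)
b1 |J3  (0-jn J2 has e-setter on 0)
b3 |R1  (common-e at J3 fixed by 1)
b5 |I1  (J3: bond 1 brought effort, rest push out)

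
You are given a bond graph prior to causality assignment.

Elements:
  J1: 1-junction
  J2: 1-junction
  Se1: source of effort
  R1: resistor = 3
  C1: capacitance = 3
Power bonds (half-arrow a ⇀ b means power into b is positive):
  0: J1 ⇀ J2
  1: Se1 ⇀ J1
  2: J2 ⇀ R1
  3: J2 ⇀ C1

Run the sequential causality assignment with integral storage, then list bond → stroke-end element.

β1 →J1  (Se1 fixes effort; stroke away)
β0 →J2  (only one flow-in slot at J1)
β3 →J2  (C1: C, integral causality)
β2 →R1  (only one flow-in slot at J2)

bond 0 stroke at J2
bond 1 stroke at J1
bond 2 stroke at R1
bond 3 stroke at J2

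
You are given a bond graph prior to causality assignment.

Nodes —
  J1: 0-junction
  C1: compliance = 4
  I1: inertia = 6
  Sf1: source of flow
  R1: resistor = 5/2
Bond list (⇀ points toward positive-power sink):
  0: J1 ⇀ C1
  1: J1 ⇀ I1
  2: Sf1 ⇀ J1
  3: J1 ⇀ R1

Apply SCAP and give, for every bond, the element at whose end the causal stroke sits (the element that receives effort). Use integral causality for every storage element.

#2 →Sf1  (Sf1 fixes flow; stroke at Sf1)
#0 →J1  (C1 outputs effort q/C1)
#1 →I1  (common-e at J1 fixed by 0)
#3 →R1  (J1: bond 0 brought effort, rest push out)

b0 stroke at J1
b1 stroke at I1
b2 stroke at Sf1
b3 stroke at R1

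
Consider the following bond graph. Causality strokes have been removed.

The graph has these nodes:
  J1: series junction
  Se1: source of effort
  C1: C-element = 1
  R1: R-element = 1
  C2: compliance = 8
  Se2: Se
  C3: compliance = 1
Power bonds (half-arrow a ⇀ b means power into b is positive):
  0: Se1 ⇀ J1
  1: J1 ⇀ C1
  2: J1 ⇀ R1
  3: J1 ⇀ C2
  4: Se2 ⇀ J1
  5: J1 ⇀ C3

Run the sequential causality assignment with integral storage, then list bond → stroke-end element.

b0 stroke at J1
b1 stroke at J1
b2 stroke at R1
b3 stroke at J1
b4 stroke at J1
b5 stroke at J1

β0 |J1  (Se1: effort source, stroke at far end)
β4 |J1  (Se2 (Se) sets effort on bond)
β1 |J1  (C1 integral (e out))
β3 |J1  (C2 outputs effort q/C2)
β5 |J1  (C3 integral (e out))
β2 |R1  (only one flow-in slot at J1)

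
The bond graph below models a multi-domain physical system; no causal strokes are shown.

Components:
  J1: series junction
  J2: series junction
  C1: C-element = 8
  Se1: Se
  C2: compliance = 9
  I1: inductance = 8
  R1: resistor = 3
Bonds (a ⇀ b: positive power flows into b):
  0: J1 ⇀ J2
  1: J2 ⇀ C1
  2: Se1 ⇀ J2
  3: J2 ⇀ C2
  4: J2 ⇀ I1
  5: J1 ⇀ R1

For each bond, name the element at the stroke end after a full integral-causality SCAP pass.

#2 →J2  (Se1 fixes effort; stroke away)
#1 →J2  (prefer integral on C1)
#3 →J2  (prefer integral on C2)
#4 →I1  (I1 outputs flow p/I1)
#0 →J2  (1-jn J2 has f-setter on 4)
#5 →J1  (J1: bond 0 brought flow, rest push out)

β0 stroke at J2
β1 stroke at J2
β2 stroke at J2
β3 stroke at J2
β4 stroke at I1
β5 stroke at J1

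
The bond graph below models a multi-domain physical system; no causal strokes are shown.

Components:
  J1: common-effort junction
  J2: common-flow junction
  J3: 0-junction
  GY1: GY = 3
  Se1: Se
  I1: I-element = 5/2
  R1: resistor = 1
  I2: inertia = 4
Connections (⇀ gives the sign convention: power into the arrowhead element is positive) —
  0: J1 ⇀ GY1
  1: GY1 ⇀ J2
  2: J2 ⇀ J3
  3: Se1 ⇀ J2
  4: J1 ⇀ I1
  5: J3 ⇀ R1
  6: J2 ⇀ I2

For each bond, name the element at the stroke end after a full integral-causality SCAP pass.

β3 →J2  (Se1 fixes effort; stroke away)
β4 →I1  (I1 integral (f out))
β0 →J1  (closing 0-jn rule on J1)
β1 →J2  (GY GY1: same side as bond 0)
β6 →I2  (I2 outputs flow p/I2)
β2 →J2  (J2 flow already set via bond 6)
β5 →J3  (J3 needs exactly one e-in)

#0 stroke→J1
#1 stroke→J2
#2 stroke→J2
#3 stroke→J2
#4 stroke→I1
#5 stroke→J3
#6 stroke→I2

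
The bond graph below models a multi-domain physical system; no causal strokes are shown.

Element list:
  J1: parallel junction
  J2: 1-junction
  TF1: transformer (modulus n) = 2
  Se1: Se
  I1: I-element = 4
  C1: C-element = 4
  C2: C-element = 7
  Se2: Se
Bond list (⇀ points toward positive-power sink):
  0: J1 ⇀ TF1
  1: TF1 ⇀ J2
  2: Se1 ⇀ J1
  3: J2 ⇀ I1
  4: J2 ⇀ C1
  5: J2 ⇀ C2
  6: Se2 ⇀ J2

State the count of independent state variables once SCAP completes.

β2 →J1  (source Se1 imposes e)
β6 →J2  (Se2: effort source, stroke at far end)
β0 →TF1  (J1: bond 2 brought effort, rest push out)
β1 →J2  (TF1: transformer flips bond 0)
β3 →I1  (I1: I, integral causality)
β4 →J2  (J2 flow already set via bond 3)
β5 →J2  (J2: bond 3 brought flow, rest push out)

3  (C1, C2, I1 all integral)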